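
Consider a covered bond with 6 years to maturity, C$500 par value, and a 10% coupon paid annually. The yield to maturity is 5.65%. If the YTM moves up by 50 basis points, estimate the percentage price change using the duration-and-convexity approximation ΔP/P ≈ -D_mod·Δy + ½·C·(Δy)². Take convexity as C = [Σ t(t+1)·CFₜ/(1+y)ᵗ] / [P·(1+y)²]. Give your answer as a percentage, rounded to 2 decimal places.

With y = 0.0565:
  t   CF        PV=CF/(1+0.0565)^t    t·PV        t(t+1)·PV
  1        50.00        47.3261        47.3261          94.6522
  2        50.00        44.7952        89.5903         268.7709
  3        50.00        42.3996       127.1987         508.7949
  4        50.00        40.1321       160.5284         802.6422
  5        50.00        37.9859       189.9295       1,139.5772
  6       550.00       395.4993     2,372.9956      16,610.9691
  Σ                    608.1381     2,987.5687      19,425.4065
P = 608.1381; D_Mac = 4.91265 yrs; D_mod = 4.64993 yrs; C = 28.61732.
Duration effect: -4.64993 × (+0.005) = -0.023250
Convexity effect: 0.5 × 28.61732 × (0.005)² = +0.0003577
ΔP/P ≈ -0.023250 + 0.0003577 = -0.022892 = -2.2892%.

-2.29%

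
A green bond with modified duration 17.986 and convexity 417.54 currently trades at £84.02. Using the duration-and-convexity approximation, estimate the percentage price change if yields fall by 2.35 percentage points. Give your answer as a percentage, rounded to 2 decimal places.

+53.80%

Duration effect: -D_mod·Δy = -17.986 × (-0.0235) = +0.422671
Convexity effect: ½·C·(Δy)² = 0.5 × 417.54 × (-0.0235)² = +0.1152932325
ΔP/P ≈ +0.422671 + 0.1152932325 = +0.5379642325
= +53.79642325%.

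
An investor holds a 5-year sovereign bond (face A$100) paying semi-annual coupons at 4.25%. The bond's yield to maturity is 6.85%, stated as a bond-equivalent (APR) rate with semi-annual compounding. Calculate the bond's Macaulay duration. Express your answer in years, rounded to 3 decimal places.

4.525 years

Periodic yield y = 0.03425. Discount each cash flow and weight by its period:
  t   CF        PV=CF/(1+0.03425)^t    t·PV
  1        2.125         2.0546         2.0546
  2        2.125         1.9866         3.9732
  3        2.125         1.9208         5.7624
  4        2.125         1.8572         7.4288
  5        2.125         1.7957         8.9784
  6        2.125         1.7362        10.4173
  7        2.125         1.6787        11.7511
  8        2.125         1.6231        12.9851
  9        2.125         1.5694        14.1245
  10     102.125        72.9251       729.2506
  Σ                     89.1474       806.7260
Price P = Σ PV = 89.1474.
Macaulay duration = Σ(t·PV) / P = 806.7260 / 89.1474 = 9.04935 half-year periods.
In years: 9.04935 / 2 = 4.52467 years.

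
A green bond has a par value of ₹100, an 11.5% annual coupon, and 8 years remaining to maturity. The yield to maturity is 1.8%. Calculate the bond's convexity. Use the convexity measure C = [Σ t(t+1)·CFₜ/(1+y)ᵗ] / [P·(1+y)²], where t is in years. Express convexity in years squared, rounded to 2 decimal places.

With y = 0.018:
  t   CF        PV=CF/(1+0.018)^t    t·PV        t(t+1)·PV
  1        11.50        11.2967        11.2967          22.5933
  2        11.50        11.0969        22.1938          66.5815
  3        11.50        10.9007        32.7021         130.8084
  4        11.50        10.7080        42.8318         214.1592
  5        11.50        10.5186        52.5931         315.5587
  6        11.50        10.3326        61.9958         433.9708
  7        11.50        10.1499        71.0496         568.3965
  8       111.50        96.6702       773.3616       6,960.2548
  Σ                    171.6736     1,068.0246       8,712.3233
P = 171.6736.
Convexity = Σ t(t+1)·PV / [P·(1+y)²] = 8,712.3233 / (171.6736 × 1.036324) = 48.97053.

48.97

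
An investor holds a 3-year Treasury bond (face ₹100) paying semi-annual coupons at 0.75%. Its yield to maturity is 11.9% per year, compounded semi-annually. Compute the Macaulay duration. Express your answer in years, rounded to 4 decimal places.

Periodic yield y = 0.0595. Discount each cash flow and weight by its period:
  t   CF        PV=CF/(1+0.0595)^t    t·PV
  1        0.375         0.3539         0.3539
  2        0.375         0.3341         0.6681
  3        0.375         0.3153         0.9459
  4        0.375         0.2976         1.1904
  5        0.375         0.2809         1.4044
  6      100.375        70.9610       425.7661
  Σ                     72.5428       430.3288
Price P = Σ PV = 72.5428.
Macaulay duration = Σ(t·PV) / P = 430.3288 / 72.5428 = 5.93207 half-year periods.
In years: 5.93207 / 2 = 2.96603 years.

2.9660 years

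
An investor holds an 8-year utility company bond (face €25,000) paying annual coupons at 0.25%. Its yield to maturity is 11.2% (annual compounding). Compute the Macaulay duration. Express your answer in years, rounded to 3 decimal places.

7.883 years

Periodic yield y = 0.112. Discount each cash flow and weight by its year:
  t   CF        PV=CF/(1+0.112)^t    t·PV
  1        62.50        56.2050        56.2050
  2        62.50        50.5441       101.0882
  3        62.50        45.4533       136.3600
  4        62.50        40.8753       163.5012
  5        62.50        36.7584       183.7918
  6        62.50        33.0561       198.3365
  7        62.50        29.7267       208.0868
  8    25,062.50    10,719.7854    85,758.2833
  Σ                 11,012.4043    86,805.6528
Price P = Σ PV = 11,012.4043.
Macaulay duration = Σ(t·PV) / P = 86,805.6528 / 11,012.4043 = 7.88253 years.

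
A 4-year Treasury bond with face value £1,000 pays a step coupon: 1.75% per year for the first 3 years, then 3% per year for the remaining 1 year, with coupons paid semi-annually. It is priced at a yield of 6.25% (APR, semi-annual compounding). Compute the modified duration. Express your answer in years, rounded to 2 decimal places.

3.75 years

Periodic yield y = 0.03125. First find Macaulay duration:
  t   CF        PV=CF/(1+0.03125)^t    t·PV
  1         8.75         8.4848         8.4848
  2         8.75         8.2277        16.4555
  3         8.75         7.9784        23.9352
  4         8.75         7.7366        30.9465
  5         8.75         7.5022        37.5110
  6         8.75         7.2749        43.6491
  7        15.00        12.0933        84.6528
  8     1,015.00       793.5136     6,348.1084
  Σ                    852.8115     6,593.7435
P = 852.8115; Macaulay duration = 6,593.7435 / 852.8115 = 7.73177 half-year periods = 3.86589 years.
Modified duration = D_Mac / (1 + y) = 3.86589 / 1.03125 = 3.74874 years.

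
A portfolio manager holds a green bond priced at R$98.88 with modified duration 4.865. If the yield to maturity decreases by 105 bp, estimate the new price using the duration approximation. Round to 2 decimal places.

Duration approximation: ΔP/P ≈ -D_mod · Δy = -4.865 × (-0.0105) = +0.0510825.
New price ≈ 98.88 × (1 + 0.0510825) = 103.9310376.

R$103.93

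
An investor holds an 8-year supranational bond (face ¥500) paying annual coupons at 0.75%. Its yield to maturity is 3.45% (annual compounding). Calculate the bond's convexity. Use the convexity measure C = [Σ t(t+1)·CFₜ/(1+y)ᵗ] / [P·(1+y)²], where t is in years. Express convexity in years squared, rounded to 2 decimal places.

With y = 0.0345:
  t   CF        PV=CF/(1+0.0345)^t    t·PV        t(t+1)·PV
  1         3.75         3.6249         3.6249           7.2499
  2         3.75         3.5040         7.0081          21.0243
  3         3.75         3.3872        10.1616          40.6463
  4         3.75         3.2742        13.0969          65.4846
  5         3.75         3.1650        15.8252          94.9511
  6         3.75         3.0595        18.3569         128.4984
  7         3.75         2.9575        20.7022         165.6173
  8       503.75       384.0353     3,072.2821      27,650.5386
  Σ                    407.0076     3,161.0579      28,174.0105
P = 407.0076.
Convexity = Σ t(t+1)·PV / [P·(1+y)²] = 28,174.0105 / (407.0076 × 1.070190) = 64.68225.

64.68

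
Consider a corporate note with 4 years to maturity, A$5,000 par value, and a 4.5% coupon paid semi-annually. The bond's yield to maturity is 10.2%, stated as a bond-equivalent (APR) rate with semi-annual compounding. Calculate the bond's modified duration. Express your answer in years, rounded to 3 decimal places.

3.489 years

Periodic yield y = 0.051. First find Macaulay duration:
  t   CF        PV=CF/(1+0.051)^t    t·PV
  1       112.50       107.0409       107.0409
  2       112.50       101.8467       203.6935
  3       112.50        96.9046       290.7138
  4       112.50        92.2023       368.8091
  5       112.50        87.7281       438.6407
  6       112.50        83.4711       500.8267
  7       112.50        79.4207       555.9446
  8     5,112.50     3,434.0894    27,472.7149
  Σ                  4,082.7038    29,938.3843
P = 4,082.7038; Macaulay duration = 29,938.3843 / 4,082.7038 = 7.33298 half-year periods = 3.66649 years.
Modified duration = D_Mac / (1 + y) = 3.66649 / 1.051 = 3.48857 years.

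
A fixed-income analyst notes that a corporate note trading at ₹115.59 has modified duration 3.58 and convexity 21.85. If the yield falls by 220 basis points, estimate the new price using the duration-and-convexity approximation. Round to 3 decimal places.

₹125.305

Duration effect: -D_mod·Δy = -3.58 × (-0.022) = +0.078760
Convexity effect: ½·C·(Δy)² = 0.5 × 21.85 × (-0.022)² = +0.0052877
ΔP/P ≈ +0.078760 + 0.0052877 = +0.0840477
New price ≈ 115.59 × (1 + 0.0840477) = 125.305073643.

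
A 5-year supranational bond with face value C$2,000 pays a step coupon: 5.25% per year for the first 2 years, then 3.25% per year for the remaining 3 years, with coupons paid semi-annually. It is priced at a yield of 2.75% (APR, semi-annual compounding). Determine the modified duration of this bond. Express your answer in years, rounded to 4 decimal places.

4.4740 years

Periodic yield y = 0.01375. First find Macaulay duration:
  t   CF        PV=CF/(1+0.01375)^t    t·PV
  1        52.50        51.7879        51.7879
  2        52.50        51.0855       102.1710
  3        52.50        50.3926       151.1778
  4        52.50        49.7091       198.8364
  5        32.50        30.3549       151.7746
  6        32.50        29.9432       179.6592
  7        32.50        29.5371       206.7594
  8        32.50        29.1364       233.0915
  9        32.50        28.7412       258.6712
  10    2,032.50     1,773.0537    17,730.5367
  Σ                  2,123.7416    19,264.4656
P = 2,123.7416; Macaulay duration = 19,264.4656 / 2,123.7416 = 9.07100 half-year periods = 4.53550 years.
Modified duration = D_Mac / (1 + y) = 4.53550 / 1.01375 = 4.47398 years.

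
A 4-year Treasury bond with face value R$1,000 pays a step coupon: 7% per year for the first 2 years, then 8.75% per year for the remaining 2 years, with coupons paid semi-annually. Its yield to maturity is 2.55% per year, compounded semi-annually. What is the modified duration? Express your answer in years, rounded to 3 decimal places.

3.541 years

Periodic yield y = 0.01275. First find Macaulay duration:
  t   CF        PV=CF/(1+0.01275)^t    t·PV
  1        35.00        34.5594        34.5594
  2        35.00        34.1243        68.2486
  3        35.00        33.6947       101.0840
  4        35.00        33.2705       133.0819
  5        43.75        41.0645       205.3226
  6        43.75        40.5475       243.2853
  7        43.75        40.0371       280.2595
  8     1,043.75       943.1450     7,545.1601
  Σ                  1,200.4430     8,611.0014
P = 1,200.4430; Macaulay duration = 8,611.0014 / 1,200.4430 = 7.17319 half-year periods = 3.58659 years.
Modified duration = D_Mac / (1 + y) = 3.58659 / 1.01275 = 3.54144 years.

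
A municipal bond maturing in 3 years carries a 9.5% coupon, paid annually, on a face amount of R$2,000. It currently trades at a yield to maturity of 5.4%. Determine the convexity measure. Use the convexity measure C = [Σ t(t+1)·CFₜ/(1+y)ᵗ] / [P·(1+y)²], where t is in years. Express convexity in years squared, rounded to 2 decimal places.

With y = 0.054:
  t   CF        PV=CF/(1+0.054)^t    t·PV        t(t+1)·PV
  1       190.00       180.2657       180.2657         360.5313
  2       190.00       171.0300       342.0601       1,026.1802
  3     2,190.00     1,870.3474     5,611.0422      22,444.1689
  Σ                  2,221.6431     6,133.3679      23,830.8804
P = 2,221.6431.
Convexity = Σ t(t+1)·PV / [P·(1+y)²] = 23,830.8804 / (2,221.6431 × 1.110916) = 9.65572.

9.66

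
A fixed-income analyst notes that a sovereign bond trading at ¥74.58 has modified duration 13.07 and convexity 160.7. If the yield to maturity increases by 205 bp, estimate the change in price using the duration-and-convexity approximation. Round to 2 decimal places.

-¥17.46

Duration effect: -D_mod·Δy = -13.07 × (+0.0205) = -0.267935
Convexity effect: ½·C·(Δy)² = 0.5 × 160.7 × (0.0205)² = +0.0337670875
ΔP/P ≈ -0.267935 + 0.0337670875 = -0.2341679125
ΔP ≈ 74.58 × (-0.2341679125) = -17.46424291425.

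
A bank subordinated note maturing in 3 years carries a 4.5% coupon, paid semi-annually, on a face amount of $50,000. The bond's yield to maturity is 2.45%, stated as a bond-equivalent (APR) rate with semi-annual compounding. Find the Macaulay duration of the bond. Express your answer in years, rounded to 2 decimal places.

2.85 years

Periodic yield y = 0.01225. Discount each cash flow and weight by its period:
  t   CF        PV=CF/(1+0.01225)^t    t·PV
  1     1,125.00     1,111.3855     1,111.3855
  2     1,125.00     1,097.9358     2,195.8716
  3     1,125.00     1,084.6489     3,253.9466
  4     1,125.00     1,071.5227     4,286.0908
  5     1,125.00     1,058.5554     5,292.7770
  6    51,125.00    47,523.3020   285,139.8119
  Σ                 52,947.3503   301,279.8835
Price P = Σ PV = 52,947.3503.
Macaulay duration = Σ(t·PV) / P = 301,279.8835 / 52,947.3503 = 5.69018 half-year periods.
In years: 5.69018 / 2 = 2.84509 years.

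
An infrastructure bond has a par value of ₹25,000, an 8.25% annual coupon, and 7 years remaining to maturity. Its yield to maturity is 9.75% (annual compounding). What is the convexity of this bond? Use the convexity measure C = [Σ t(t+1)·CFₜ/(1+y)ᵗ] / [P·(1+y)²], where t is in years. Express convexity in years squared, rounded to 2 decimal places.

33.69

With y = 0.0975:
  t   CF        PV=CF/(1+0.0975)^t    t·PV        t(t+1)·PV
  1     2,062.50     1,879.2711     1,879.2711       3,758.5421
  2     2,062.50     1,712.3199     3,424.6398      10,273.9193
  3     2,062.50     1,560.2003     4,680.6010      18,722.4042
  4     2,062.50     1,421.5949     5,686.3794      28,431.8970
  5     2,062.50     1,295.3028     6,476.5141      38,859.0847
  6     2,062.50     1,180.2304     7,081.3822      49,569.6753
  7    27,062.50    14,110.2988    98,772.0918     790,176.7343
  Σ                 23,159.2182   128,000.8794     939,792.2570
P = 23,159.2182.
Convexity = Σ t(t+1)·PV / [P·(1+y)²] = 939,792.2570 / (23,159.2182 × 1.204506) = 33.68984.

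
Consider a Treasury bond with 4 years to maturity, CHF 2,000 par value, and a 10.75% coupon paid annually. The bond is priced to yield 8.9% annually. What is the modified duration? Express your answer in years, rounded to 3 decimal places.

3.187 years

Periodic yield y = 0.089. First find Macaulay duration:
  t   CF        PV=CF/(1+0.089)^t    t·PV
  1       215.00       197.4288       197.4288
  2       215.00       181.2937       362.5874
  3       215.00       166.4772       499.4317
  4     2,215.00     1,574.9335     6,299.7339
  Σ                  2,120.1332     7,359.1818
P = 2,120.1332; Macaulay duration = 7,359.1818 / 2,120.1332 = 3.47109 years.
Modified duration = D_Mac / (1 + y) = 3.47109 / 1.089 = 3.18741 years.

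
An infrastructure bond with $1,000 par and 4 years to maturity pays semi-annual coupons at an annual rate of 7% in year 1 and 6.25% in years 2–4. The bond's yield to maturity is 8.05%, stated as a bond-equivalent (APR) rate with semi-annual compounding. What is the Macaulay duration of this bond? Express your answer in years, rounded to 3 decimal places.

3.564 years

Periodic yield y = 0.04025. Discount each cash flow and weight by its period:
  t   CF        PV=CF/(1+0.04025)^t    t·PV
  1        35.00        33.6458        33.6458
  2        35.00        32.3439        64.6878
  3        31.25        27.7611        83.2833
  4        31.25        26.6870       106.7478
  5        31.25        25.6544       128.2719
  6        31.25        24.6617       147.9704
  7        31.25        23.7075       165.9526
  8     1,031.25       752.0768     6,016.6140
  Σ                    946.5381     6,747.1737
Price P = Σ PV = 946.5381.
Macaulay duration = Σ(t·PV) / P = 6,747.1737 / 946.5381 = 7.12826 half-year periods.
In years: 7.12826 / 2 = 3.56413 years.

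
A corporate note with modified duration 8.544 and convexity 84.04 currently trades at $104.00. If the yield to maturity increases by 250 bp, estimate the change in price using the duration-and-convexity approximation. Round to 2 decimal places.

-$19.48

Duration effect: -D_mod·Δy = -8.544 × (+0.025) = -0.213600
Convexity effect: ½·C·(Δy)² = 0.5 × 84.04 × (0.025)² = +0.0262625
ΔP/P ≈ -0.213600 + 0.0262625 = -0.1873375
ΔP ≈ 104.00 × (-0.1873375) = -19.48310.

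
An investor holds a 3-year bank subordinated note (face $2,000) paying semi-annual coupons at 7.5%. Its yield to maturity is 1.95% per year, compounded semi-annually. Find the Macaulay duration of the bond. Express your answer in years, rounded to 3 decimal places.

Periodic yield y = 0.00975. Discount each cash flow and weight by its period:
  t   CF        PV=CF/(1+0.00975)^t    t·PV
  1        75.00        74.2758        74.2758
  2        75.00        73.5586       147.1172
  3        75.00        72.8483       218.5450
  4        75.00        72.1449       288.5797
  5        75.00        71.4483       357.2415
  6     2,075.00     1,957.6495    11,745.8968
  Σ                  2,321.9255    12,831.6561
Price P = Σ PV = 2,321.9255.
Macaulay duration = Σ(t·PV) / P = 12,831.6561 / 2,321.9255 = 5.52630 half-year periods.
In years: 5.52630 / 2 = 2.76315 years.

2.763 years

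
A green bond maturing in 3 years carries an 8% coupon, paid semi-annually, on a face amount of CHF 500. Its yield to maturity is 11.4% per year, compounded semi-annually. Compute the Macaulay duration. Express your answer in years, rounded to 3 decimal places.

Periodic yield y = 0.057. Discount each cash flow and weight by its period:
  t   CF        PV=CF/(1+0.057)^t    t·PV
  1        20.00        18.9215        18.9215
  2        20.00        17.9011        35.8022
  3        20.00        16.9358        50.8073
  4        20.00        16.0225        64.0900
  5        20.00        15.1585        75.7923
  6       520.00       372.8665     2,237.1993
  Σ                    457.8059     2,482.6126
Price P = Σ PV = 457.8059.
Macaulay duration = Σ(t·PV) / P = 2,482.6126 / 457.8059 = 5.42285 half-year periods.
In years: 5.42285 / 2 = 2.71143 years.

2.711 years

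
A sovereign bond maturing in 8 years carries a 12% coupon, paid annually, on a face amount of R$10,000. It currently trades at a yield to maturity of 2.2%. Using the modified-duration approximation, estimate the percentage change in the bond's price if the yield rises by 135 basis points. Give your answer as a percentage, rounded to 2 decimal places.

-8.14%

Periodic yield y = 0.022. Modified duration first:
  t   CF        PV=CF/(1+0.022)^t    t·PV
  1     1,200.00     1,174.1683     1,174.1683
  2     1,200.00     1,148.8927     2,297.7853
  3     1,200.00     1,124.1611     3,372.4833
  4     1,200.00     1,099.9620     4,399.8478
  5     1,200.00     1,076.2837     5,381.4185
  6     1,200.00     1,053.1152     6,318.6911
  7     1,200.00     1,030.4454     7,213.1176
  8    11,200.00     9,410.4601    75,283.6806
  Σ                 17,117.4884   105,441.1926
P = 17,117.4884; D_Mac = 6.15985 yrs; D_mod = 6.15985/(1+0.022) = 6.02725 yrs.
ΔP/P ≈ -D_mod · Δy = -6.02725 × (+0.0135) = -0.081368 = -8.1368%.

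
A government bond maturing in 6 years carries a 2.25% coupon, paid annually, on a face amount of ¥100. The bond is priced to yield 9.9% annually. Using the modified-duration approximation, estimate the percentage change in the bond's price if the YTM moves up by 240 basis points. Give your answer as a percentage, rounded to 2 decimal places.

Periodic yield y = 0.099. Modified duration first:
  t   CF        PV=CF/(1+0.099)^t    t·PV
  1         2.25         2.0473         2.0473
  2         2.25         1.8629         3.7258
  3         2.25         1.6951         5.0852
  4         2.25         1.5424         6.1695
  5         2.25         1.4034         7.0172
  6       102.25        58.0333       348.1997
  Σ                     66.5844       372.2448
P = 66.5844; D_Mac = 5.59057 yrs; D_mod = 5.59057/(1+0.099) = 5.08696 yrs.
ΔP/P ≈ -D_mod · Δy = -5.08696 × (+0.024) = -0.122087 = -12.2087%.

-12.21%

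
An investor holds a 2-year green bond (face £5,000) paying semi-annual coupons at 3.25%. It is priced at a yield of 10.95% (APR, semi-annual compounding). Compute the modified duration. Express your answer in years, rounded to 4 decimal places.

1.8473 years

Periodic yield y = 0.05475. First find Macaulay duration:
  t   CF        PV=CF/(1+0.05475)^t    t·PV
  1        81.25        77.0325        77.0325
  2        81.25        73.0339       146.0677
  3        81.25        69.2428       207.7285
  4     5,081.25     4,105.5602    16,422.2409
  Σ                  4,324.8694    16,853.0696
P = 4,324.8694; Macaulay duration = 16,853.0696 / 4,324.8694 = 3.89678 half-year periods = 1.94839 years.
Modified duration = D_Mac / (1 + y) = 1.94839 / 1.05475 = 1.84725 years.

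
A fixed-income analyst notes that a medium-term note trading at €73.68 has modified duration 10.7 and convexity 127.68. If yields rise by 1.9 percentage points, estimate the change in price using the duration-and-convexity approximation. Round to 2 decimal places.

-€13.28

Duration effect: -D_mod·Δy = -10.7 × (+0.019) = -0.203300
Convexity effect: ½·C·(Δy)² = 0.5 × 127.68 × (0.019)² = +0.02304624
ΔP/P ≈ -0.203300 + 0.02304624 = -0.18025376
ΔP ≈ 73.68 × (-0.18025376) = -13.2810970368.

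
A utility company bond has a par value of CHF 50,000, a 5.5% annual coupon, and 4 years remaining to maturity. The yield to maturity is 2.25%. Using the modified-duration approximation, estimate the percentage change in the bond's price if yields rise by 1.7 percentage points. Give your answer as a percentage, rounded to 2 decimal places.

-6.18%

Periodic yield y = 0.0225. Modified duration first:
  t   CF        PV=CF/(1+0.0225)^t    t·PV
  1     2,750.00     2,689.4866     2,689.4866
  2     2,750.00     2,630.3047     5,260.6094
  3     2,750.00     2,572.4251     7,717.2754
  4    52,750.00    48,257.9865   193,031.9458
  Σ                 56,150.2028   208,699.3172
P = 56,150.2028; D_Mac = 3.71680 yrs; D_mod = 3.71680/(1+0.0225) = 3.63502 yrs.
ΔP/P ≈ -D_mod · Δy = -3.63502 × (+0.017) = -0.061795 = -6.1795%.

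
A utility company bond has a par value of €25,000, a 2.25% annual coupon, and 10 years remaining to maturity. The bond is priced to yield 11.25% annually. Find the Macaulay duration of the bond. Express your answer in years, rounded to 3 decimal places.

8.521 years

Periodic yield y = 0.1125. Discount each cash flow and weight by its year:
  t   CF        PV=CF/(1+0.1125)^t    t·PV
  1       562.50       505.6180       505.6180
  2       562.50       454.4881       908.9761
  3       562.50       408.5286     1,225.5858
  4       562.50       367.2167     1,468.8669
  5       562.50       330.0824     1,650.4122
  6       562.50       296.7033     1,780.2199
  7       562.50       266.6996     1,866.8973
  8       562.50       239.7300     1,917.8399
  9       562.50       215.4876     1,939.3887
  10   25,562.50     8,802.4411    88,024.4112
  Σ                 11,886.9955   101,288.2161
Price P = Σ PV = 11,886.9955.
Macaulay duration = Σ(t·PV) / P = 101,288.2161 / 11,886.9955 = 8.52093 years.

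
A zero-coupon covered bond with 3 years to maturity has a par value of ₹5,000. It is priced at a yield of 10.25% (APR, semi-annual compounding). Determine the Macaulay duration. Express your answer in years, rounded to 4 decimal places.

A zero-coupon bond has a single cash flow at maturity, so its Macaulay duration equals its maturity: 3 years.
(Equivalently: 6 semi-annual periods ÷ 2 = 3 years.)

3.0000 years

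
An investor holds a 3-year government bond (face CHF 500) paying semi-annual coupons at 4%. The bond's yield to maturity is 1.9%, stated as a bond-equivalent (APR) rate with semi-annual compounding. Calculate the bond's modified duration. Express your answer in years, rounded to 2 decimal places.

2.83 years

Periodic yield y = 0.0095. First find Macaulay duration:
  t   CF        PV=CF/(1+0.0095)^t    t·PV
  1        10.00         9.9059         9.9059
  2        10.00         9.8127        19.6253
  3        10.00         9.7203        29.1610
  4        10.00         9.6289        38.5154
  5        10.00         9.5382        47.6912
  6       510.00       481.8726     2,891.2356
  Σ                    530.4786     3,036.1345
P = 530.4786; Macaulay duration = 3,036.1345 / 530.4786 = 5.72339 half-year periods = 2.86169 years.
Modified duration = D_Mac / (1 + y) = 2.86169 / 1.0095 = 2.83476 years.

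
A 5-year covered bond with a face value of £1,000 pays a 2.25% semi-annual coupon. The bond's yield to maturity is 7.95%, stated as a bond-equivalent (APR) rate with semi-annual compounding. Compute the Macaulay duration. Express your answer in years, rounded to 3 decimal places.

4.713 years

Periodic yield y = 0.03975. Discount each cash flow and weight by its period:
  t   CF        PV=CF/(1+0.03975)^t    t·PV
  1        11.25        10.8199        10.8199
  2        11.25        10.4063        20.8125
  3        11.25        10.0084        30.0253
  4        11.25         9.6258        38.5032
  5        11.25         9.2578        46.2890
  6        11.25         8.9039        53.4232
  7        11.25         8.5635        59.9443
  8        11.25         8.2361        65.8887
  9        11.25         7.9212        71.2910
  10    1,011.25       684.8087     6,848.0866
  Σ                    768.5515     7,245.0838
Price P = Σ PV = 768.5515.
Macaulay duration = Σ(t·PV) / P = 7,245.0838 / 768.5515 = 9.42693 half-year periods.
In years: 9.42693 / 2 = 4.71347 years.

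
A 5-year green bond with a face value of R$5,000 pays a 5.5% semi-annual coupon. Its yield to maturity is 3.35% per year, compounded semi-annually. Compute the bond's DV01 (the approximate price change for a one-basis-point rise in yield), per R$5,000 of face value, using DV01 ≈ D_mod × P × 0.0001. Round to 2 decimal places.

R$2.41

Periodic yield y = 0.01675.
  t   CF        PV=CF/(1+0.01675)^t    t·PV
  1       137.50       135.2348       135.2348
  2       137.50       133.0070       266.0139
  3       137.50       130.8158       392.4474
  4       137.50       128.6607       514.6429
  5       137.50       126.5412       632.7058
  6       137.50       124.4565       746.7390
  7       137.50       122.4062       856.8434
  8       137.50       120.3897       963.1174
  9       137.50       118.4064     1,065.6573
  10    5,137.50     4,351.2098    43,512.0980
  Σ                  5,491.1280    49,085.5000
P = 5,491.1280; D_Mac = 8.93906 half-year periods = 4.46953 yrs; D_mod = 4.39590 yrs.
DV01 ≈ 4.39590 × 5,491.1280 × 0.0001 = 2.413843.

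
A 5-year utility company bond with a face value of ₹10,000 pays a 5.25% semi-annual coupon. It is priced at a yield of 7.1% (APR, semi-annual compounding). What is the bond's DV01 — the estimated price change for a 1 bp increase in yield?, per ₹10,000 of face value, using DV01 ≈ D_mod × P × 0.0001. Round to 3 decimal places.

₹3.955

Periodic yield y = 0.0355.
  t   CF        PV=CF/(1+0.0355)^t    t·PV
  1       262.50       253.5007       253.5007
  2       262.50       244.8100       489.6199
  3       262.50       236.4172       709.2515
  4       262.50       228.3121       913.2483
  5       262.50       220.4849     1,102.4243
  6       262.50       212.9260     1,277.5560
  7       262.50       205.6263     1,439.3838
  8       262.50       198.5768     1,588.6143
  9       262.50       191.7690     1,725.9209
  10   10,262.50     7,240.2263    72,402.2625
  Σ                  9,232.6491    81,901.7824
P = 9,232.6491; D_Mac = 8.87089 half-year periods = 4.43544 yrs; D_mod = 4.28338 yrs.
DV01 ≈ 4.28338 × 9,232.6491 × 0.0001 = 3.954697.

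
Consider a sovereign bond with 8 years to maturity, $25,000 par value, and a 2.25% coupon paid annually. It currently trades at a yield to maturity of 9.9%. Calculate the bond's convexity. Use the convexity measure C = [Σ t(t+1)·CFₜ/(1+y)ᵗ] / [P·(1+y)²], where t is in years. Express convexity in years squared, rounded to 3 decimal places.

With y = 0.099:
  t   CF        PV=CF/(1+0.099)^t    t·PV        t(t+1)·PV
  1       562.50       511.8289       511.8289       1,023.6579
  2       562.50       465.7224       931.4448       2,794.3345
  3       562.50       423.7693     1,271.3078       5,085.2311
  4       562.50       385.5953     1,542.3813       7,711.9065
  5       562.50       350.8602     1,754.3008      10,525.8050
  6       562.50       319.2540     1,915.5241      13,408.6688
  7       562.50       290.4950     2,033.4651      16,267.7207
  8    25,562.50    12,012.1787    96,097.4299     864,876.8695
  Σ                 14,759.7039   106,057.6828     921,694.1939
P = 14,759.7039.
Convexity = Σ t(t+1)·PV / [P·(1+y)²] = 921,694.1939 / (14,759.7039 × 1.207801) = 51.70277.

51.703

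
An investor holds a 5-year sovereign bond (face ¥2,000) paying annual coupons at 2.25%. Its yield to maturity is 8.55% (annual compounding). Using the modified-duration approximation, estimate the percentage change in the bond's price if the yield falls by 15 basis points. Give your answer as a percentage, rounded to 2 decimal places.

Periodic yield y = 0.0855. Modified duration first:
  t   CF        PV=CF/(1+0.0855)^t    t·PV
  1        45.00        41.4556        41.4556
  2        45.00        38.1903        76.3806
  3        45.00        35.1822       105.5466
  4        45.00        32.4111       129.6442
  5     2,045.00     1,356.8885     6,784.4427
  Σ                  1,504.1276     7,137.4696
P = 1,504.1276; D_Mac = 4.74526 yrs; D_mod = 4.74526/(1+0.0855) = 4.37149 yrs.
ΔP/P ≈ -D_mod · Δy = -4.37149 × (-0.0015) = +0.006557 = +0.6557%.

+0.66%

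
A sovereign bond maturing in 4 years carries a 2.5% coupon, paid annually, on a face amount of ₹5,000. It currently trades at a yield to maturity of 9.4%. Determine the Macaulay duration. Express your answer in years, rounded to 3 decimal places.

Periodic yield y = 0.094. Discount each cash flow and weight by its year:
  t   CF        PV=CF/(1+0.094)^t    t·PV
  1       125.00       114.2596       114.2596
  2       125.00       104.4420       208.8841
  3       125.00        95.4680       286.4041
  4     5,125.00     3,577.8702    14,311.4808
  Σ                  3,892.0399    14,921.0287
Price P = Σ PV = 3,892.0399.
Macaulay duration = Σ(t·PV) / P = 14,921.0287 / 3,892.0399 = 3.83373 years.

3.834 years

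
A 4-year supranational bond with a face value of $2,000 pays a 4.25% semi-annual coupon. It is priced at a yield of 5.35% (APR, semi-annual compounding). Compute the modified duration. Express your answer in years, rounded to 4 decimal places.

3.6169 years

Periodic yield y = 0.02675. First find Macaulay duration:
  t   CF        PV=CF/(1+0.02675)^t    t·PV
  1        42.50        41.3927        41.3927
  2        42.50        40.3143        80.6287
  3        42.50        39.2640       117.7921
  4        42.50        38.2411       152.9643
  5        42.50        37.2448       186.2239
  6        42.50        36.2744       217.6466
  7        42.50        35.3294       247.3056
  8     2,042.50     1,653.6530    13,229.2237
  Σ                  1,921.7137    14,273.1776
P = 1,921.7137; Macaulay duration = 14,273.1776 / 1,921.7137 = 7.42732 half-year periods = 3.71366 years.
Modified duration = D_Mac / (1 + y) = 3.71366 / 1.02675 = 3.61691 years.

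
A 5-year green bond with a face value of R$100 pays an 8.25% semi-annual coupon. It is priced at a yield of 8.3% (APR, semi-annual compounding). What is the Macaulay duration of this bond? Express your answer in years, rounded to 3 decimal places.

4.196 years

Periodic yield y = 0.0415. Discount each cash flow and weight by its period:
  t   CF        PV=CF/(1+0.0415)^t    t·PV
  1        4.125         3.9606         3.9606
  2        4.125         3.8028         7.6056
  3        4.125         3.6513        10.9539
  4        4.125         3.5058        14.0232
  5        4.125         3.3661        16.8305
  6        4.125         3.2320        19.3919
  7        4.125         3.1032        21.7224
  8        4.125         2.9795        23.8363
  9        4.125         2.8608        25.7474
  10     104.125        69.3366       693.3656
  Σ                     99.7987       837.4374
Price P = Σ PV = 99.7987.
Macaulay duration = Σ(t·PV) / P = 837.4374 / 99.7987 = 8.39126 half-year periods.
In years: 8.39126 / 2 = 4.19563 years.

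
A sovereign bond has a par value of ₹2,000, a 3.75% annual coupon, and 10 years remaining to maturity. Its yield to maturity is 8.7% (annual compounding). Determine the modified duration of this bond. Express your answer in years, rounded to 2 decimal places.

Periodic yield y = 0.087. First find Macaulay duration:
  t   CF        PV=CF/(1+0.087)^t    t·PV
  1        75.00        68.9972        68.9972
  2        75.00        63.4749       126.9498
  3        75.00        58.3946       175.1838
  4        75.00        53.7209       214.8835
  5        75.00        49.4212       247.1061
  6        75.00        45.4657       272.7943
  7        75.00        41.8268       292.7875
  8        75.00        38.4791       307.8328
  9        75.00        35.3994       318.5942
  10    2,075.00       900.9956     9,009.9558
  Σ                  1,356.1754    11,035.0851
P = 1,356.1754; Macaulay duration = 11,035.0851 / 1,356.1754 = 8.13692 years.
Modified duration = D_Mac / (1 + y) = 8.13692 / 1.087 = 7.48566 years.

7.49 years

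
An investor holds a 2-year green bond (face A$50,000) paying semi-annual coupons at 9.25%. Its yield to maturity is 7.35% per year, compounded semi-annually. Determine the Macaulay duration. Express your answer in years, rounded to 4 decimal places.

1.8737 years

Periodic yield y = 0.03675. Discount each cash flow and weight by its period:
  t   CF        PV=CF/(1+0.03675)^t    t·PV
  1     2,312.50     2,230.5281     2,230.5281
  2     2,312.50     2,151.4619     4,302.9237
  3     2,312.50     2,075.1983     6,225.5950
  4    52,312.50    45,280.3004   181,121.2015
  Σ                 51,737.4887   193,880.2483
Price P = Σ PV = 51,737.4887.
Macaulay duration = Σ(t·PV) / P = 193,880.2483 / 51,737.4887 = 3.74738 half-year periods.
In years: 3.74738 / 2 = 1.87369 years.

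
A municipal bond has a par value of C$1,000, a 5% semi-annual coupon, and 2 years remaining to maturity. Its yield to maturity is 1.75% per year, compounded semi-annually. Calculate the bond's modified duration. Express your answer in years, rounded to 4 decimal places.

1.9138 years

Periodic yield y = 0.00875. First find Macaulay duration:
  t   CF        PV=CF/(1+0.00875)^t    t·PV
  1        25.00        24.7831        24.7831
  2        25.00        24.5682        49.1364
  3        25.00        24.3551        73.0652
  4     1,025.00       989.8962     3,959.5850
  Σ                  1,063.6026     4,106.5697
P = 1,063.6026; Macaulay duration = 4,106.5697 / 1,063.6026 = 3.86100 half-year periods = 1.93050 years.
Modified duration = D_Mac / (1 + y) = 1.93050 / 1.00875 = 1.91375 years.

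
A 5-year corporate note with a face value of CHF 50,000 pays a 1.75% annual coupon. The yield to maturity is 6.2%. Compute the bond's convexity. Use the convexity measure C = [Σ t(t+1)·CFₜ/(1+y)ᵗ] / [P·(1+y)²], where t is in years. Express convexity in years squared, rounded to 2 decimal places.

25.25

With y = 0.062:
  t   CF        PV=CF/(1+0.062)^t    t·PV        t(t+1)·PV
  1       875.00       823.9171       823.9171       1,647.8343
  2       875.00       775.8165     1,551.6330       4,654.8991
  3       875.00       730.5240     2,191.5721       8,766.2883
  4       875.00       687.8757     2,751.5029      13,757.5146
  5    50,875.00    37,660.1321   188,300.6603   1,129,803.9616
  Σ                 40,678.2655   195,619.2854   1,158,630.4978
P = 40,678.2655.
Convexity = Σ t(t+1)·PV / [P·(1+y)²] = 1,158,630.4978 / (40,678.2655 × 1.127844) = 25.25419.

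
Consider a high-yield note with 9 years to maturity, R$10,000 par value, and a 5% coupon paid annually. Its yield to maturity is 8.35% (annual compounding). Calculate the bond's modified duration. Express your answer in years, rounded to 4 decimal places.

6.6849 years

Periodic yield y = 0.0835. First find Macaulay duration:
  t   CF        PV=CF/(1+0.0835)^t    t·PV
  1       500.00       461.4675       461.4675
  2       500.00       425.9044       851.8089
  3       500.00       393.0821     1,179.2463
  4       500.00       362.7892     1,451.1568
  5       500.00       334.8308     1,674.1541
  6       500.00       309.0271     1,854.1624
  7       500.00       285.2119     1,996.4831
  8       500.00       263.2320     2,105.8560
  9    10,500.00     5,101.8661    45,916.7951
  Σ                  7,937.4111    57,491.1300
P = 7,937.4111; Macaulay duration = 57,491.1300 / 7,937.4111 = 7.24306 years.
Modified duration = D_Mac / (1 + y) = 7.24306 / 1.0835 = 6.68487 years.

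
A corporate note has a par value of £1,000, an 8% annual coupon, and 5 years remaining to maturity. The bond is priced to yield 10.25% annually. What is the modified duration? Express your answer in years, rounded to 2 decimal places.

Periodic yield y = 0.1025. First find Macaulay duration:
  t   CF        PV=CF/(1+0.1025)^t    t·PV
  1        80.00        72.5624        72.5624
  2        80.00        65.8162       131.6324
  3        80.00        59.6972       179.0917
  4        80.00        54.1471       216.5886
  5     1,080.00       663.0263     3,315.1316
  Σ                    915.2493     3,915.0066
P = 915.2493; Macaulay duration = 3,915.0066 / 915.2493 = 4.27753 years.
Modified duration = D_Mac / (1 + y) = 4.27753 / 1.1025 = 3.87985 years.

3.88 years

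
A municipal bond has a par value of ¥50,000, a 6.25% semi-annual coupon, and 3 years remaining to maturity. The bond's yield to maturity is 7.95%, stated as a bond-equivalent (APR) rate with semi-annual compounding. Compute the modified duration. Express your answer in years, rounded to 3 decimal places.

2.670 years

Periodic yield y = 0.03975. First find Macaulay duration:
  t   CF        PV=CF/(1+0.03975)^t    t·PV
  1     1,562.50     1,502.7651     1,502.7651
  2     1,562.50     1,445.3139     2,890.6277
  3     1,562.50     1,390.0590     4,170.1770
  4     1,562.50     1,336.9166     5,347.6663
  5     1,562.50     1,285.8058     6,429.0290
  6    51,562.50    40,809.4171   244,856.5026
  Σ                 47,770.2775   265,196.7678
P = 47,770.2775; Macaulay duration = 265,196.7678 / 47,770.2775 = 5.55150 half-year periods = 2.77575 years.
Modified duration = D_Mac / (1 + y) = 2.77575 / 1.03975 = 2.66963 years.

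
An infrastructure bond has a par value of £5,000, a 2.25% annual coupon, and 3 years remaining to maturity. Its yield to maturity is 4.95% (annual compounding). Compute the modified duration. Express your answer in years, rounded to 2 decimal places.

2.79 years

Periodic yield y = 0.0495. First find Macaulay duration:
  t   CF        PV=CF/(1+0.0495)^t    t·PV
  1       112.50       107.1939       107.1939
  2       112.50       102.1381       204.2761
  3     5,112.50     4,422.6848    13,268.0545
  Σ                  4,632.0168    13,579.5245
P = 4,632.0168; Macaulay duration = 13,579.5245 / 4,632.0168 = 2.93167 years.
Modified duration = D_Mac / (1 + y) = 2.93167 / 1.0495 = 2.79339 years.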